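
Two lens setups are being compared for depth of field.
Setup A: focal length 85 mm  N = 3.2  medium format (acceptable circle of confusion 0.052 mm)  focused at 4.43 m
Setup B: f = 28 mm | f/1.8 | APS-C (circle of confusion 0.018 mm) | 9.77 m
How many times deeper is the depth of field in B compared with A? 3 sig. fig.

10.5

Setup A: H = 85²/(3.2×0.052) + 85 ≈ 43504.5 mm; DoF = Df − Dn = 4922.61 − 4027.02 ≈ 895.59 mm.
Setup B: H = 28²/(1.8×0.018) + 28 ≈ 24225.5 mm; DoF = Df − Dn = 16354.3 − 6965.6 ≈ 9388.7 mm.
Ratio = 9388.7 / 895.59 ≈ 10.5.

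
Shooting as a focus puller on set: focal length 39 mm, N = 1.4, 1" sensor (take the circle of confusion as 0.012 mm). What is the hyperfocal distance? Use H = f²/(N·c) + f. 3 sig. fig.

Hyperfocal distance H = f²/(N·c) + f = 39²/(1.4 × 0.012) + 39 = 1521/0.0168 + 39 ≈ 90574.7 mm ≈ 90.6 m.

90.6 m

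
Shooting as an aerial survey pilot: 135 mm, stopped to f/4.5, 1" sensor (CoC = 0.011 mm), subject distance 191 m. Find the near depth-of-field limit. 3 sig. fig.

Hyperfocal distance H = f²/(N·c) + f = 135²/(4.5 × 0.011) + 135 = 18225/0.0495 + 135 ≈ 368316.8 mm ≈ 368.3 m.
Near limit Dn = s·(H − f)/(H + s − 2f) = 191000 × (368316.8 − 135) / (368316.8 + 191000 − 2 × 135) = 191000 × 368181.8 / 559046.8 ≈ 125790 mm ≈ 126 m.

126 m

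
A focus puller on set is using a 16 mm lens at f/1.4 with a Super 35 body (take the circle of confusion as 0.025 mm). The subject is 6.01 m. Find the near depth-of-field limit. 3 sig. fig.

3.30 m

Hyperfocal distance H = f²/(N·c) + f = 16²/(1.4 × 0.025) + 16 = 256/0.035 + 16 ≈ 7330.3 mm ≈ 7.330 m.
Near limit Dn = s·(H − f)/(H + s − 2f) = 6010 × (7330.3 − 16) / (7330.3 + 6010 − 2 × 16) = 6010 × 7314.3 / 13308.3 ≈ 3303.1 mm ≈ 3.30 m.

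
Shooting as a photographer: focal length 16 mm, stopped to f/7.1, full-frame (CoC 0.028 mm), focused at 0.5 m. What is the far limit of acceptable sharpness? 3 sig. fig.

0.801 m

Hyperfocal distance H = f²/(N·c) + f = 16²/(7.1 × 0.028) + 16 = 256/0.1988 + 16 ≈ 1303.7 mm ≈ 1.304 m.
Far limit Df = s·(H − f)/(H − s) = 500 × (1303.7 − 16) / (1303.7 − 500) = 500 × 1287.7 / 803.7 ≈ 801.10 mm ≈ 0.801 m.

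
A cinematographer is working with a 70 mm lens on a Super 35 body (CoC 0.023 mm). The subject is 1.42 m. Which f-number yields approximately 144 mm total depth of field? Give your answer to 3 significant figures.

Write h = H − f = f²/(N·c). The thin-lens limits are Dn = s·h/(h + (s−f)) and Df = s·h/(h − (s−f)), so DoF = Df − Dn = 2·s·(s−f)·h / (h² − (s−f)²).
That is a quadratic in h: DoF·h² − 2·s·(s−f)·h − DoF·(s−f)² = 0 ⇒ h = (s−f)·(s + √(s² + DoF²)) / DoF = 1350 × (1420 + √(1420² + 144²)) / 144 = 1350 × (1420 + 1427.28) / 144 ≈ 26693 mm.
Then N = f²/(c·h) = 70² / (0.023 × 26693) = 4900 / 613.95 ≈ 7.98.

f/7.98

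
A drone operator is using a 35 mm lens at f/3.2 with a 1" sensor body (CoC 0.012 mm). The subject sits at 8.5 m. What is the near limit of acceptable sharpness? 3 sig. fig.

6.72 m

Hyperfocal distance H = f²/(N·c) + f = 35²/(3.2 × 0.012) + 35 = 1225/0.0384 + 35 ≈ 31936.0 mm ≈ 31.94 m.
Near limit Dn = s·(H − f)/(H + s − 2f) = 8500 × (31936.0 − 35) / (31936.0 + 8500 − 2 × 35) = 8500 × 31901.0 / 40366.0 ≈ 6717.5 mm ≈ 6.72 m.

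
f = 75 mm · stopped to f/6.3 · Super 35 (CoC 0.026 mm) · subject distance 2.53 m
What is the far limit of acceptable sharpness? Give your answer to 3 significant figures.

2.72 m

Hyperfocal distance H = f²/(N·c) + f = 75²/(6.3 × 0.026) + 75 = 5625/0.1638 + 75 ≈ 34415.7 mm ≈ 34.42 m.
Far limit Df = s·(H − f)/(H − s) = 2530 × (34415.7 − 75) / (34415.7 − 2530) = 2530 × 34340.7 / 31885.7 ≈ 2724.8 mm ≈ 2.72 m.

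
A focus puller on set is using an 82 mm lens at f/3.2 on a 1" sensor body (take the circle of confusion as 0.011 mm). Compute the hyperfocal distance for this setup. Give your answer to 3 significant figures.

191 m

Hyperfocal distance H = f²/(N·c) + f = 82²/(3.2 × 0.011) + 82 = 6724/0.0352 + 82 ≈ 191104.7 mm ≈ 191 m.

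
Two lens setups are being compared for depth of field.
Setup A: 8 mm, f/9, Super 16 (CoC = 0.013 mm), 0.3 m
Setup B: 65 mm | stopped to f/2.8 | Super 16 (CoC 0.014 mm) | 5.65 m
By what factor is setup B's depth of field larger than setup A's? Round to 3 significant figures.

1.31

Setup A: H = 8²/(9×0.013) + 8 ≈ 555.0 mm; DoF = Df − Dn = 643.52 − 195.59 ≈ 447.93 mm.
Setup B: H = 65²/(2.8×0.014) + 65 ≈ 107845.6 mm; DoF = Df − Dn = 5958.77 − 5371.65 ≈ 587.12 mm.
Ratio = 587.12 / 447.93 ≈ 1.31.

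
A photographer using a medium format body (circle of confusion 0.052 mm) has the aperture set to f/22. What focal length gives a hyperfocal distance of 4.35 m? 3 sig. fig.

70.0 mm

From H = f²/(N·c) + f, with f ≪ H: f ≈ √(H·N·c) = √(4350 × 22 × 0.052) = √4976.4 ≈ 70.54 mm.
Exact: f² + N·c·f − N·c·H = 0 ⇒ f = (−N·c + √((N·c)² + 4·N·c·H))/2 = (−1.144 + √19907)/2 ≈ 69.974 mm ≈ 70.0 mm.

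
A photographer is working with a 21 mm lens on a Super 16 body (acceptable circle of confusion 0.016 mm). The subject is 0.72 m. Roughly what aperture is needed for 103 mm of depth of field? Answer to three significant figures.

Write h = H − f = f²/(N·c). The thin-lens limits are Dn = s·h/(h + (s−f)) and Df = s·h/(h − (s−f)), so DoF = Df − Dn = 2·s·(s−f)·h / (h² − (s−f)²).
That is a quadratic in h: DoF·h² − 2·s·(s−f)·h − DoF·(s−f)² = 0 ⇒ h = (s−f)·(s + √(s² + DoF²)) / DoF = 699 × (720 + √(720² + 103²)) / 103 = 699 × (720 + 727.330) / 103 ≈ 9822.2 mm.
Then N = f²/(c·h) = 21² / (0.016 × 9822.2) = 441 / 157.15 ≈ 2.81.

f/2.81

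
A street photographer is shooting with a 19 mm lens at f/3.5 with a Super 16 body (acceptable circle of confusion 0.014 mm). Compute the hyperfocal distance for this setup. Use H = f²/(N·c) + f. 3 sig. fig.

7.39 m

Hyperfocal distance H = f²/(N·c) + f = 19²/(3.5 × 0.014) + 19 = 361/0.049 + 19 ≈ 7386.3 mm ≈ 7.39 m.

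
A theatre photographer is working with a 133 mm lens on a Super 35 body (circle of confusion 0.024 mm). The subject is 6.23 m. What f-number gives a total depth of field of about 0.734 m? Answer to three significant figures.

Write h = H − f = f²/(N·c). The thin-lens limits are Dn = s·h/(h + (s−f)) and Df = s·h/(h − (s−f)), so DoF = Df − Dn = 2·s·(s−f)·h / (h² − (s−f)²).
That is a quadratic in h: DoF·h² − 2·s·(s−f)·h − DoF·(s−f)² = 0 ⇒ h = (s−f)·(s + √(s² + DoF²)) / DoF = 6097 × (6230 + √(6230² + 734²)) / 734 = 6097 × (6230 + 6273.09) / 734 ≈ 103857 mm.
Then N = f²/(c·h) = 133² / (0.024 × 103857) = 17689 / 2492.6 ≈ 7.10.

f/7.10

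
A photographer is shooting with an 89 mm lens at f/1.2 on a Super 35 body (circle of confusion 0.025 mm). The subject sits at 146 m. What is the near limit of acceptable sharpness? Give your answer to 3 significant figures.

94.0 m

Hyperfocal distance H = f²/(N·c) + f = 89²/(1.2 × 0.025) + 89 = 7921/0.03 + 89 ≈ 264122.3 mm ≈ 264.1 m.
Near limit Dn = s·(H − f)/(H + s − 2f) = 146000 × (264122.3 − 89) / (264122.3 + 146000 − 2 × 89) = 146000 × 264033.3 / 409944.3 ≈ 94034 mm ≈ 94.0 m.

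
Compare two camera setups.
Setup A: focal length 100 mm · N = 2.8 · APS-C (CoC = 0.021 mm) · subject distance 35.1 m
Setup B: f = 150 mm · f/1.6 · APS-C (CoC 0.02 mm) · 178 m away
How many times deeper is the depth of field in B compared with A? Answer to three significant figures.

Setup A: H = 100²/(2.8×0.021) + 100 ≈ 170168.0 mm; DoF = Df − Dn = 44195 − 29109 ≈ 15086 mm.
Setup B: H = 150²/(1.6×0.02) + 150 ≈ 703275.0 mm; DoF = Df − Dn = 238268 − 142066 ≈ 96202 mm.
Ratio = 96202 / 15086 ≈ 6.38.

6.38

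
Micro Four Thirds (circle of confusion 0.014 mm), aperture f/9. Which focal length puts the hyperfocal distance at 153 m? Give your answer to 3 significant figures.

From H = f²/(N·c) + f, with f ≪ H: f ≈ √(H·N·c) = √(153000 × 9 × 0.014) = √19278 ≈ 138.8 mm.
The +f correction barely moves this — solving exactly, f² + N·c·f − N·c·H = 0 ⇒ f = (−N·c + √((N·c)² + 4·N·c·H))/2 = (−0.126 + √77112)/2 ≈ 138.78 mm, so f ≈ 139 mm.

139 mm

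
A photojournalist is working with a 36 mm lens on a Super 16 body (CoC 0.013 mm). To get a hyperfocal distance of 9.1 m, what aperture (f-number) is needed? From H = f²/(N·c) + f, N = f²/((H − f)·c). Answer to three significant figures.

f/11

Rearrange H = f²/(N·c) + f for N: N = f² / ((H − f)·c).
N = 36² / ((9100 − 36) × 0.013) = 1296 / 117.8 ≈ 11.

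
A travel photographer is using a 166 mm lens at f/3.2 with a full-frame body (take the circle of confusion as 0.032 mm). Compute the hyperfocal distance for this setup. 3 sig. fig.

Hyperfocal distance H = f²/(N·c) + f = 166²/(3.2 × 0.032) + 166 = 27556/0.1024 + 166 ≈ 269267.6 mm ≈ 269 m.

269 m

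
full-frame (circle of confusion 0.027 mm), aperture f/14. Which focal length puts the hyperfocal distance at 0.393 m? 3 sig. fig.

12.0 mm

From H = f²/(N·c) + f, with f ≪ H: f ≈ √(H·N·c) = √(393 × 14 × 0.027) = √148.55 ≈ 12.19 mm.
Exact: f² + N·c·f − N·c·H = 0 ⇒ f = (−N·c + √((N·c)² + 4·N·c·H))/2 = (−0.378 + √594.36)/2 ≈ 12.001 mm ≈ 12.0 mm.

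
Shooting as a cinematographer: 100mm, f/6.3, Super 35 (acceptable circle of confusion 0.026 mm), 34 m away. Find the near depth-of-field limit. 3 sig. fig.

Hyperfocal distance H = f²/(N·c) + f = 100²/(6.3 × 0.026) + 100 = 10000/0.1638 + 100 ≈ 61150.1 mm ≈ 61.15 m.
Near limit Dn = s·(H − f)/(H + s − 2f) = 34000 × (61150.1 − 100) / (61150.1 + 34000 − 2 × 100) = 34000 × 61050.1 / 94950.1 ≈ 21861 mm ≈ 21.9 m.

21.9 m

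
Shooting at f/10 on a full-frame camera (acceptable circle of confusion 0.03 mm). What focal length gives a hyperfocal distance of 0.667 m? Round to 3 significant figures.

From H = f²/(N·c) + f, with f ≪ H: f ≈ √(H·N·c) = √(667 × 10 × 0.03) = √200.10 ≈ 14.15 mm.
Exact: f² + N·c·f − N·c·H = 0 ⇒ f = (−N·c + √((N·c)² + 4·N·c·H))/2 = (−0.3 + √800.49)/2 ≈ 13.996 mm ≈ 14.0 mm.

14.0 mm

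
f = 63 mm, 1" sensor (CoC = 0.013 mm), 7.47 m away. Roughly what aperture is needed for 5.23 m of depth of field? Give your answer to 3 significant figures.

Write h = H − f = f²/(N·c). The thin-lens limits are Dn = s·h/(h + (s−f)) and Df = s·h/(h − (s−f)), so DoF = Df − Dn = 2·s·(s−f)·h / (h² − (s−f)²).
That is a quadratic in h: DoF·h² − 2·s·(s−f)·h − DoF·(s−f)² = 0 ⇒ h = (s−f)·(s + √(s² + DoF²)) / DoF = 7407 × (7470 + √(7470² + 5230²)) / 5230 = 7407 × (7470 + 9118.87) / 5230 ≈ 23494 mm.
Then N = f²/(c·h) = 63² / (0.013 × 23494) = 3969 / 305.42 ≈ 13.

f/13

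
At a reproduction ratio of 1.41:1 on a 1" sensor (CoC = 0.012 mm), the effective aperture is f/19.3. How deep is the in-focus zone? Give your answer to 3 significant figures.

0.233 mm

At magnification m, DoF ≈ 2·N_eff·c/m² = 2 × 19.3 × 0.012 / 1.41² = 0.4632 / 1.988 ≈ 0.233 mm.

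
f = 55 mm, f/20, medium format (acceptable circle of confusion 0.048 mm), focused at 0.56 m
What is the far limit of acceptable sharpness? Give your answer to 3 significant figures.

0.667 m

Hyperfocal distance H = f²/(N·c) + f = 55²/(20 × 0.048) + 55 = 3025/0.96 + 55 ≈ 3206.0 mm ≈ 3.206 m.
Far limit Df = s·(H − f)/(H − s) = 560 × (3206.0 − 55) / (3206.0 − 560) = 560 × 3151.0 / 2646.0 ≈ 666.88 mm ≈ 0.667 m.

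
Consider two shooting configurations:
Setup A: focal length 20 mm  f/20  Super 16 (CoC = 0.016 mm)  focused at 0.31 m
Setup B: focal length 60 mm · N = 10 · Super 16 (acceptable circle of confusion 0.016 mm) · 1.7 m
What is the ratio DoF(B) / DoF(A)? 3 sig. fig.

1.64

Setup A: H = 20²/(20×0.016) + 20 ≈ 1270.0 mm; DoF = Df − Dn = 403.65 − 251.62 ≈ 152.03 mm.
Setup B: H = 60²/(10×0.016) + 60 ≈ 22560.0 mm; DoF = Df − Dn = 1833.65 − 1584.51 ≈ 249.14 mm.
Ratio = 249.14 / 152.03 ≈ 1.64.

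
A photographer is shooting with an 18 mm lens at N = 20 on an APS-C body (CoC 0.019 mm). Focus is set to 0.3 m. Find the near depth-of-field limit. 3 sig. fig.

Hyperfocal distance H = f²/(N·c) + f = 18²/(20 × 0.019) + 18 = 324/0.38 + 18 ≈ 870.6 mm ≈ 0.871 m.
Near limit Dn = s·(H − f)/(H + s − 2f) = 300 × (870.6 − 18) / (870.6 + 300 − 2 × 18) = 300 × 852.6 / 1134.6 ≈ 225.44 mm.

225 mm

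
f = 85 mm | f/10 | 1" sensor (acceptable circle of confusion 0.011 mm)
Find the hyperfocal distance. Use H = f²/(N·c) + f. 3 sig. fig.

Hyperfocal distance H = f²/(N·c) + f = 85²/(10 × 0.011) + 85 = 7225/0.11 + 85 ≈ 65766.8 mm ≈ 65.8 m.

65.8 m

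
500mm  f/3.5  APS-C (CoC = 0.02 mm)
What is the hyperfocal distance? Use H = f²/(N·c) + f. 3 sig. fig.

Hyperfocal distance H = f²/(N·c) + f = 500²/(3.5 × 0.02) + 500 = 250000/0.07 + 500 ≈ 3571928.6 mm ≈ 3570 m.

3570 m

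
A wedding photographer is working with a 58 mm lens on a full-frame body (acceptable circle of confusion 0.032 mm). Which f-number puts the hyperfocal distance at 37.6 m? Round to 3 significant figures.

Rearrange H = f²/(N·c) + f for N: N = f² / ((H − f)·c).
N = 58² / ((37600 − 58) × 0.032) = 3364 / 1201 ≈ 2.80.

f/2.80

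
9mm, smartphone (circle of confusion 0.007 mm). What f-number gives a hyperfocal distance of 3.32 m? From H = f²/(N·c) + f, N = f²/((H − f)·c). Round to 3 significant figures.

Rearrange H = f²/(N·c) + f for N: N = f² / ((H − f)·c).
N = 9² / ((3320 − 9) × 0.007) = 81 / 23.18 ≈ 3.49.

f/3.49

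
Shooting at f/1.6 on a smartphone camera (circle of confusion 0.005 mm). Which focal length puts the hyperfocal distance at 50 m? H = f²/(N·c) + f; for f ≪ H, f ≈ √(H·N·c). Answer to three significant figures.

20.0 mm

From H = f²/(N·c) + f, with f ≪ H: f ≈ √(H·N·c) = √(50000 × 1.6 × 0.005) = √400.00 ≈ 20.00 mm.
The +f correction barely moves this — solving exactly, f² + N·c·f − N·c·H = 0 ⇒ f = (−N·c + √((N·c)² + 4·N·c·H))/2 = (−0.008 + √1600.0)/2 ≈ 19.996 mm, so f ≈ 20.0 mm.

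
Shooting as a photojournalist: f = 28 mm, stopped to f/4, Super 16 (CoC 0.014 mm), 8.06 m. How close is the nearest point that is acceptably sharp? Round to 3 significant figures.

Hyperfocal distance H = f²/(N·c) + f = 28²/(4 × 0.014) + 28 = 784/0.056 + 28 ≈ 14028.0 mm ≈ 14.03 m.
Near limit Dn = s·(H − f)/(H + s − 2f) = 8060 × (14028.0 − 28) / (14028.0 + 8060 − 2 × 28) = 8060 × 14000.0 / 22032.0 ≈ 5121.6 mm ≈ 5.12 m.

5.12 m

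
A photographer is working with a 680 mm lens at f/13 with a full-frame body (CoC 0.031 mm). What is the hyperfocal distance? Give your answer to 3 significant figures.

1150 m

Hyperfocal distance H = f²/(N·c) + f = 680²/(13 × 0.031) + 680 = 462400/0.403 + 680 ≈ 1148074.5 mm ≈ 1150 m.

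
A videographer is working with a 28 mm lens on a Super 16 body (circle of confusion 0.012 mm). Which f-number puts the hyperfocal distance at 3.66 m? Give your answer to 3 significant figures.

f/18

Rearrange H = f²/(N·c) + f for N: N = f² / ((H − f)·c).
N = 28² / ((3660 − 28) × 0.012) = 784 / 43.58 ≈ 18.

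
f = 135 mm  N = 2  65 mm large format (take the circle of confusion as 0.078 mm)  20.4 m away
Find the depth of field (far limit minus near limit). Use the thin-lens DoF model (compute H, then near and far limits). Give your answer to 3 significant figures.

Hyperfocal distance H = f²/(N·c) + f = 135²/(2 × 0.078) + 135 = 18225/0.156 + 135 ≈ 116961.9 mm ≈ 117.0 m.
Near limit Dn = s·(H − f)/(H + s − 2f) = 20400 × (116961.9 − 135) / (116961.9 + 20400 − 2 × 135) = 20400 × 116826.9 / 137091.9 ≈ 17384.5 mm.
Far limit Df = s·(H − f)/(H − s) = 20400 × (116961.9 − 135) / (116961.9 − 20400) = 20400 × 116826.9 / 96561.9 ≈ 24681.3 mm.
Depth of field = Df − Dn = 24681.3 − 17384.5 ≈ 7296.8 mm ≈ 7.30 m.

7.30 m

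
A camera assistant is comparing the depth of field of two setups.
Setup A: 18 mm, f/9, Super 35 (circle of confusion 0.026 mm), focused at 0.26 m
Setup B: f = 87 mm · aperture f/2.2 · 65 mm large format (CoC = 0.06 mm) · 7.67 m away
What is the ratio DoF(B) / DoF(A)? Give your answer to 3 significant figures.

Setup A: H = 18²/(9×0.026) + 18 ≈ 1402.6 mm; DoF = Df − Dn = 315.067 − 221.318 ≈ 93.749 mm.
Setup B: H = 87²/(2.2×0.06) + 87 ≈ 57427.9 mm; DoF = Df − Dn = 8838.9 − 6774.2 ≈ 2064.7 mm.
Ratio = 2064.7 / 93.749 ≈ 22.0.

22.0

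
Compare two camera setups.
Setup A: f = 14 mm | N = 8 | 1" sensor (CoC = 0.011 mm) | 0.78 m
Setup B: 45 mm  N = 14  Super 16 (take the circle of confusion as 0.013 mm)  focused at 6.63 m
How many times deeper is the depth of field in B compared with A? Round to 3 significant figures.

Setup A: H = 14²/(8×0.011) + 14 ≈ 2241.3 mm; DoF = Df − Dn = 1188.88 − 580.39 ≈ 608.49 mm.
Setup B: H = 45²/(14×0.013) + 45 ≈ 11171.4 mm; DoF = Df − Dn = 16244 − 4165 ≈ 12079 mm.
Ratio = 12079 / 608.49 ≈ 19.9.

19.9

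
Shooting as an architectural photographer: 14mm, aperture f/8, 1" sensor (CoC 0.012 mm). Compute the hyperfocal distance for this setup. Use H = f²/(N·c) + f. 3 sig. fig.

2.06 m

Hyperfocal distance H = f²/(N·c) + f = 14²/(8 × 0.012) + 14 = 196/0.096 + 14 ≈ 2055.7 mm ≈ 2.06 m.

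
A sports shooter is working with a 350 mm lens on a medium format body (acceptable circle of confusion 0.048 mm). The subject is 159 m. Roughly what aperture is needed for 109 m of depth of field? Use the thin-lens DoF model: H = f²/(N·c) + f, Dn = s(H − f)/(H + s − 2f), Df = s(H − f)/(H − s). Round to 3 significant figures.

Write h = H − f = f²/(N·c). The thin-lens limits are Dn = s·h/(h + (s−f)) and Df = s·h/(h − (s−f)), so DoF = Df − Dn = 2·s·(s−f)·h / (h² − (s−f)²).
That is a quadratic in h: DoF·h² − 2·s·(s−f)·h − DoF·(s−f)² = 0 ⇒ h = (s−f)·(s + √(s² + DoF²)) / DoF = 158650 × (159000 + √(159000² + 109000²)) / 109000 = 158650 × (159000 + 192774) / 109000 ≈ 512009 mm.
Then N = f²/(c·h) = 350² / (0.048 × 512009) = 122500 / 24576 ≈ 4.98.

f/4.98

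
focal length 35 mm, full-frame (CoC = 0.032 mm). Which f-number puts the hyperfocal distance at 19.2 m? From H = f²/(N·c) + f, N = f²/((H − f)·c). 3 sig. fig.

Rearrange H = f²/(N·c) + f for N: N = f² / ((H − f)·c).
N = 35² / ((19200 − 35) × 0.032) = 1225 / 613.3 ≈ 2.00.

f/2.00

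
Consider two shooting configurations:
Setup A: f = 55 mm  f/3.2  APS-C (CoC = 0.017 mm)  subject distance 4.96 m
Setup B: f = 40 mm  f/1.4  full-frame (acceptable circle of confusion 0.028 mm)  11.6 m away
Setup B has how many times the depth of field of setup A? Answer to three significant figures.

8.10

Setup A: H = 55²/(3.2×0.017) + 55 ≈ 55661.6 mm; DoF = Df − Dn = 5439.84 − 4557.95 ≈ 881.89 mm.
Setup B: H = 40²/(1.4×0.028) + 40 ≈ 40856.3 mm; DoF = Df − Dn = 16183.5 − 9039.8 ≈ 7143.7 mm.
Ratio = 7143.7 / 881.89 ≈ 8.10.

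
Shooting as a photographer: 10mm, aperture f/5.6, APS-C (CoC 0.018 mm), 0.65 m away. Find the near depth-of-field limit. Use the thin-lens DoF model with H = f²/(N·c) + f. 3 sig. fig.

Hyperfocal distance H = f²/(N·c) + f = 10²/(5.6 × 0.018) + 10 = 100/0.1008 + 10 ≈ 1002.1 mm ≈ 1.002 m.
Near limit Dn = s·(H − f)/(H + s − 2f) = 650 × (1002.1 − 10) / (1002.1 + 650 − 2 × 10) = 650 × 992.1 / 1632.1 ≈ 395.11 mm.

395 mm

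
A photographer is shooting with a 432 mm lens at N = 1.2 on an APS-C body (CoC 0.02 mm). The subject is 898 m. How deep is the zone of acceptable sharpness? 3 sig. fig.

210 m

Hyperfocal distance H = f²/(N·c) + f = 432²/(1.2 × 0.02) + 432 = 186624/0.024 + 432 ≈ 7776432.0 mm ≈ 7776 m.
Near limit Dn = s·(H − f)/(H + s − 2f) = 898000 × (7776432.0 − 432) / (7776432.0 + 898000 − 2 × 432) = 898000 × 7776000.0 / 8673568.0 ≈ 805072 mm.
Far limit Df = s·(H − f)/(H − s) = 898000 × (7776432.0 − 432) / (7776432.0 − 898000) = 898000 × 7776000.0 / 6878432.0 ≈ 1015180 mm.
Depth of field = Df − Dn = 1015180 − 805072 ≈ 210108 mm ≈ 210 m.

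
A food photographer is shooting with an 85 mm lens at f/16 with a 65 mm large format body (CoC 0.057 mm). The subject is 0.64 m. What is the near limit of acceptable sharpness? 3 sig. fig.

0.598 m

Hyperfocal distance H = f²/(N·c) + f = 85²/(16 × 0.057) + 85 = 7225/0.912 + 85 ≈ 8007.1 mm ≈ 8.007 m.
Near limit Dn = s·(H − f)/(H + s − 2f) = 640 × (8007.1 − 85) / (8007.1 + 640 − 2 × 85) = 640 × 7922.1 / 8477.1 ≈ 598.10 mm ≈ 0.598 m.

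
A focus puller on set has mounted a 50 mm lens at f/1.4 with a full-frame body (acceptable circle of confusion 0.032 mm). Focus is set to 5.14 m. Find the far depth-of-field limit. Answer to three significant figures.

Hyperfocal distance H = f²/(N·c) + f = 50²/(1.4 × 0.032) + 50 = 2500/0.0448 + 50 ≈ 55853.6 mm ≈ 55.85 m.
Far limit Df = s·(H − f)/(H − s) = 5140 × (55853.6 − 50) / (55853.6 − 5140) = 5140 × 55803.6 / 50713.6 ≈ 5655.9 mm ≈ 5.66 m.

5.66 m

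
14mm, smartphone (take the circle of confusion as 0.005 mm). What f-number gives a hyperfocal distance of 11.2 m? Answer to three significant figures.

Rearrange H = f²/(N·c) + f for N: N = f² / ((H − f)·c).
N = 14² / ((11200 − 14) × 0.005) = 196 / 55.93 ≈ 3.50.

f/3.50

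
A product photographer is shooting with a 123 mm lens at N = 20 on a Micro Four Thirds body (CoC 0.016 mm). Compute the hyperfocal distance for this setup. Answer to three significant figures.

47.4 m

Hyperfocal distance H = f²/(N·c) + f = 123²/(20 × 0.016) + 123 = 15129/0.32 + 123 ≈ 47401.1 mm ≈ 47.4 m.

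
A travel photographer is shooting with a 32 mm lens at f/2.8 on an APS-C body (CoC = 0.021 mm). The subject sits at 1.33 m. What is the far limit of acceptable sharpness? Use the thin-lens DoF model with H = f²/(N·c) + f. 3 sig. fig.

Hyperfocal distance H = f²/(N·c) + f = 32²/(2.8 × 0.021) + 32 = 1024/0.0588 + 32 ≈ 17447.0 mm ≈ 17.45 m.
Far limit Df = s·(H − f)/(H − s) = 1330 × (17447.0 − 32) / (17447.0 − 1330) = 1330 × 17415.0 / 16117.0 ≈ 1437.1 mm ≈ 1.44 m.

1.44 m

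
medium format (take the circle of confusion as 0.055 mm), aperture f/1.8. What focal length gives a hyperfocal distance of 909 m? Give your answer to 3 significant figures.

300 mm

From H = f²/(N·c) + f, with f ≪ H: f ≈ √(H·N·c) = √(909000 × 1.8 × 0.055) = √89991 ≈ 300.0 mm.
The +f correction barely moves this — solving exactly, f² + N·c·f − N·c·H = 0 ⇒ f = (−N·c + √((N·c)² + 4·N·c·H))/2 = (−0.099 + √359964)/2 ≈ 299.94 mm, so f ≈ 300 mm.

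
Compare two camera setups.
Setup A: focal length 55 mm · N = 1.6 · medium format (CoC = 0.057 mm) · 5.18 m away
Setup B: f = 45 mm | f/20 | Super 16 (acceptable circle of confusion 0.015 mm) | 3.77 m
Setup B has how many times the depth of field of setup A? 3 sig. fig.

3.65

Setup A: H = 55²/(1.6×0.057) + 55 ≈ 33223.9 mm; DoF = Df − Dn = 6126.6 − 4486.7 ≈ 1639.9 mm.
Setup B: H = 45²/(20×0.015) + 45 ≈ 6795.0 mm; DoF = Df − Dn = 8412.4 − 2429.4 ≈ 5983.0 mm.
Ratio = 5983.0 / 1639.9 ≈ 3.65.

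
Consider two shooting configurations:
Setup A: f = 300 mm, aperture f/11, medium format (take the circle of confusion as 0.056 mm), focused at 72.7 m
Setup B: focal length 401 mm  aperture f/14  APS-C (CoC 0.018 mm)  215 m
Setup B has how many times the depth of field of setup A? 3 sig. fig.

Setup A: H = 300²/(11×0.056) + 300 ≈ 146403.9 mm; DoF = Df − Dn = 144114 − 48611 ≈ 95503 mm.
Setup B: H = 401²/(14×0.018) + 401 ≈ 638500.2 mm; DoF = Df − Dn = 323946 − 160891 ≈ 163055 mm.
Ratio = 163055 / 95503 ≈ 1.71.

1.71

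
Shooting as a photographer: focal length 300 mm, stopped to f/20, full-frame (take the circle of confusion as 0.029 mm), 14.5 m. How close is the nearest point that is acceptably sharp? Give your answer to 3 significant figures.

Hyperfocal distance H = f²/(N·c) + f = 300²/(20 × 0.029) + 300 = 90000/0.58 + 300 ≈ 155472.4 mm ≈ 155.5 m.
Near limit Dn = s·(H − f)/(H + s − 2f) = 14500 × (155472.4 − 300) / (155472.4 + 14500 − 2 × 300) = 14500 × 155172.4 / 169372.4 ≈ 13284 mm ≈ 13.3 m.

13.3 m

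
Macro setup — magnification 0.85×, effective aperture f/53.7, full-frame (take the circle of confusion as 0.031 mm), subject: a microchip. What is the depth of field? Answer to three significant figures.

At magnification m, DoF ≈ 2·N_eff·c/m² = 2 × 53.7 × 0.031 / 0.85² = 3.329 / 0.7225 ≈ 4.61 mm.

4.61 mm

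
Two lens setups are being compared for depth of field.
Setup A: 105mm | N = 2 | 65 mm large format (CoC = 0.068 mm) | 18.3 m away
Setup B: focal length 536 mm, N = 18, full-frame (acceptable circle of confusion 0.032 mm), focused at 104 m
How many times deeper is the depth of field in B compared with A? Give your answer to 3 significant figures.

Setup A: H = 105²/(2×0.068) + 105 ≈ 81171.2 mm; DoF = Df − Dn = 23596.0 − 14945.5 ≈ 8650.5 mm.
Setup B: H = 536²/(18×0.032) + 536 ≈ 499313.8 mm; DoF = Df − Dn = 131220 − 86133 ≈ 45087 mm.
Ratio = 45087 / 8650.5 ≈ 5.21.

5.21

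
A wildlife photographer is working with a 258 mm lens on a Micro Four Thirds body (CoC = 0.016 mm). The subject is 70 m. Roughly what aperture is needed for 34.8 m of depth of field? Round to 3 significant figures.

Write h = H − f = f²/(N·c). The thin-lens limits are Dn = s·h/(h + (s−f)) and Df = s·h/(h − (s−f)), so DoF = Df − Dn = 2·s·(s−f)·h / (h² − (s−f)²).
That is a quadratic in h: DoF·h² − 2·s·(s−f)·h − DoF·(s−f)² = 0 ⇒ h = (s−f)·(s + √(s² + DoF²)) / DoF = 69742 × (70000 + √(70000² + 34800²)) / 34800 = 69742 × (70000 + 78173.1) / 34800 ≈ 296951 mm.
Then N = f²/(c·h) = 258² / (0.016 × 296951) = 66564 / 4751.2 ≈ 14.

f/14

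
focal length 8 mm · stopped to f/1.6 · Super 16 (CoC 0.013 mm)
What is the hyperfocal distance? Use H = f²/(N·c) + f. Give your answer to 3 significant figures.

Hyperfocal distance H = f²/(N·c) + f = 8²/(1.6 × 0.013) + 8 = 64/0.0208 + 8 ≈ 3084.9 mm ≈ 3.08 m.

3.08 m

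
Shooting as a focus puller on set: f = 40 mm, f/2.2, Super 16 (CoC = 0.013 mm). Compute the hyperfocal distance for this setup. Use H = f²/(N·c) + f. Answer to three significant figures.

Hyperfocal distance H = f²/(N·c) + f = 40²/(2.2 × 0.013) + 40 = 1600/0.0286 + 40 ≈ 55984.1 mm ≈ 56.0 m.

56.0 m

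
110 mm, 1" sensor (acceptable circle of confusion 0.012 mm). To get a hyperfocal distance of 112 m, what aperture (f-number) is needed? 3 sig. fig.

f/9.01

Rearrange H = f²/(N·c) + f for N: N = f² / ((H − f)·c).
N = 110² / ((112000 − 110) × 0.012) = 12100 / 1343 ≈ 9.01.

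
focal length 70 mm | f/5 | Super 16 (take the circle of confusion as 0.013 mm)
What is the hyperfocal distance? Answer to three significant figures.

Hyperfocal distance H = f²/(N·c) + f = 70²/(5 × 0.013) + 70 = 4900/0.065 + 70 ≈ 75454.6 mm ≈ 75.5 m.

75.5 m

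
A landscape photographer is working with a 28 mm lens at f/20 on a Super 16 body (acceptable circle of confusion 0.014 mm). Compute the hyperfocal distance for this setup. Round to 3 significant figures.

Hyperfocal distance H = f²/(N·c) + f = 28²/(20 × 0.014) + 28 = 784/0.28 + 28 ≈ 2828.0 mm ≈ 2.83 m.

2.83 m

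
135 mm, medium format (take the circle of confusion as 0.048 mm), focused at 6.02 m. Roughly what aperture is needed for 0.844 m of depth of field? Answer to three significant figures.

f/4.50

Write h = H − f = f²/(N·c). The thin-lens limits are Dn = s·h/(h + (s−f)) and Df = s·h/(h − (s−f)), so DoF = Df − Dn = 2·s·(s−f)·h / (h² − (s−f)²).
That is a quadratic in h: DoF·h² − 2·s·(s−f)·h − DoF·(s−f)² = 0 ⇒ h = (s−f)·(s + √(s² + DoF²)) / DoF = 5885 × (6020 + √(6020² + 844²)) / 844 = 5885 × (6020 + 6078.88) / 844 ≈ 84362 mm.
Then N = f²/(c·h) = 135² / (0.048 × 84362) = 18225 / 4049.4 ≈ 4.50.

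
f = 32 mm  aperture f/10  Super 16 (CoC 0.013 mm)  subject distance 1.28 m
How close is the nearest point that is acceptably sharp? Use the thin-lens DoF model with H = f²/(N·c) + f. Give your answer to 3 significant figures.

Hyperfocal distance H = f²/(N·c) + f = 32²/(10 × 0.013) + 32 = 1024/0.13 + 32 ≈ 7908.9 mm ≈ 7.909 m.
Near limit Dn = s·(H − f)/(H + s − 2f) = 1280 × (7908.9 − 32) / (7908.9 + 1280 − 2 × 32) = 1280 × 7876.9 / 9124.9 ≈ 1104.9 mm ≈ 1.10 m.

1.10 m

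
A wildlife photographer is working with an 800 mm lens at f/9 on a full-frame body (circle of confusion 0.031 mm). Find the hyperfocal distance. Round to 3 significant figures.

Hyperfocal distance H = f²/(N·c) + f = 800²/(9 × 0.031) + 800 = 640000/0.279 + 800 ≈ 2294706.8 mm ≈ 2290 m.

2290 m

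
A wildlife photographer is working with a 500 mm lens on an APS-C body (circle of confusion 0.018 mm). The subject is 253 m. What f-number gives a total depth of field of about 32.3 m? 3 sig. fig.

Write h = H − f = f²/(N·c). The thin-lens limits are Dn = s·h/(h + (s−f)) and Df = s·h/(h − (s−f)), so DoF = Df − Dn = 2·s·(s−f)·h / (h² − (s−f)²).
That is a quadratic in h: DoF·h² − 2·s·(s−f)·h − DoF·(s−f)² = 0 ⇒ h = (s−f)·(s + √(s² + DoF²)) / DoF = 252500 × (253000 + √(253000² + 32300²)) / 32300 = 252500 × (253000 + 255054) / 32300 ≈ 3971626 mm.
Then N = f²/(c·h) = 500² / (0.018 × 3971626) = 250000 / 71489 ≈ 3.50.

f/3.50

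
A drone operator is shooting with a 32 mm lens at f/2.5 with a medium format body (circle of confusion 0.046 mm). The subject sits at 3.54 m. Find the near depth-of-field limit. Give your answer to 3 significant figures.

Hyperfocal distance H = f²/(N·c) + f = 32²/(2.5 × 0.046) + 32 = 1024/0.115 + 32 ≈ 8936.3 mm ≈ 8.936 m.
Near limit Dn = s·(H − f)/(H + s − 2f) = 3540 × (8936.3 − 32) / (8936.3 + 3540 − 2 × 32) = 3540 × 8904.3 / 12412.3 ≈ 2539.5 mm ≈ 2.54 m.

2.54 m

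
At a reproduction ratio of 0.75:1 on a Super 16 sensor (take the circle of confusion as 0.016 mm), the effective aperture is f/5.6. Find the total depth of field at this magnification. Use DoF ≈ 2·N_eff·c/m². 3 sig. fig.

0.319 mm

At magnification m, DoF ≈ 2·N_eff·c/m² = 2 × 5.6 × 0.016 / 0.75² = 0.1792 / 0.5625 ≈ 0.319 mm.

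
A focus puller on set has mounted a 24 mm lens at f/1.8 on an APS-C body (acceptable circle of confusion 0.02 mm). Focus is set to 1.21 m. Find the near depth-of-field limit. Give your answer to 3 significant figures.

1.13 m

Hyperfocal distance H = f²/(N·c) + f = 24²/(1.8 × 0.02) + 24 = 576/0.036 + 24 ≈ 16024.0 mm ≈ 16.02 m.
Near limit Dn = s·(H − f)/(H + s − 2f) = 1210 × (16024.0 − 24) / (16024.0 + 1210 − 2 × 24) = 1210 × 16000.0 / 17186.0 ≈ 1126.5 mm ≈ 1.13 m.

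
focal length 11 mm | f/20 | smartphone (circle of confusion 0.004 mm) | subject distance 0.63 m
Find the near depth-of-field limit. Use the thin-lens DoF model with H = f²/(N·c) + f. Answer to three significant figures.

447 mm

Hyperfocal distance H = f²/(N·c) + f = 11²/(20 × 0.004) + 11 = 121/0.08 + 11 ≈ 1523.5 mm ≈ 1.524 m.
Near limit Dn = s·(H − f)/(H + s − 2f) = 630 × (1523.5 − 11) / (1523.5 + 630 − 2 × 11) = 630 × 1512.5 / 2131.5 ≈ 447.04 mm.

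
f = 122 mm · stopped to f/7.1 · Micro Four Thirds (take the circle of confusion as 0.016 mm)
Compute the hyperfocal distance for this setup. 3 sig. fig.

131 m

Hyperfocal distance H = f²/(N·c) + f = 122²/(7.1 × 0.016) + 122 = 14884/0.1136 + 122 ≈ 131143.1 mm ≈ 131 m.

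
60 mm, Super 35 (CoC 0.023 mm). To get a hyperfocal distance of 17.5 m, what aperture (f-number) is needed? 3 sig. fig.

f/8.97

Rearrange H = f²/(N·c) + f for N: N = f² / ((H − f)·c).
N = 60² / ((17500 − 60) × 0.023) = 3600 / 401.1 ≈ 8.97.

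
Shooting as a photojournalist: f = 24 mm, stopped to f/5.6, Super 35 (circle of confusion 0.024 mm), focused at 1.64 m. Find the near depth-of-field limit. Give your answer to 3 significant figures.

1.19 m

Hyperfocal distance H = f²/(N·c) + f = 24²/(5.6 × 0.024) + 24 = 576/0.1344 + 24 ≈ 4309.7 mm ≈ 4.310 m.
Near limit Dn = s·(H − f)/(H + s − 2f) = 1640 × (4309.7 − 24) / (4309.7 + 1640 − 2 × 24) = 1640 × 4285.7 / 5901.7 ≈ 1190.9 mm ≈ 1.19 m.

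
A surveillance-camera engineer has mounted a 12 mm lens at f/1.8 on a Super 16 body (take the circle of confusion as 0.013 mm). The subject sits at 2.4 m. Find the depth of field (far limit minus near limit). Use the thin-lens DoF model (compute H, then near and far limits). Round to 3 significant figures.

Hyperfocal distance H = f²/(N·c) + f = 12²/(1.8 × 0.013) + 12 = 144/0.0234 + 12 ≈ 6165.8 mm ≈ 6.166 m.
Near limit Dn = s·(H − f)/(H + s − 2f) = 2400 × (6165.8 − 12) / (6165.8 + 2400 − 2 × 12) = 2400 × 6153.8 / 8541.8 ≈ 1729.0 mm.
Far limit Df = s·(H − f)/(H − s) = 2400 × (6165.8 − 12) / (6165.8 − 2400) = 2400 × 6153.8 / 3765.8 ≈ 3921.9 mm.
Depth of field = Df − Dn = 3921.9 − 1729.0 ≈ 2192.9 mm ≈ 2.19 m.

2.19 m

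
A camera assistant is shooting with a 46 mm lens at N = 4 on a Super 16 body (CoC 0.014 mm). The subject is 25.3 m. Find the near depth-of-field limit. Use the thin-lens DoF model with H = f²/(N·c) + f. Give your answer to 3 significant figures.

Hyperfocal distance H = f²/(N·c) + f = 46²/(4 × 0.014) + 46 = 2116/0.056 + 46 ≈ 37831.7 mm ≈ 37.83 m.
Near limit Dn = s·(H − f)/(H + s − 2f) = 25300 × (37831.7 − 46) / (37831.7 + 25300 − 2 × 46) = 25300 × 37785.7 / 63039.7 ≈ 15165 mm ≈ 15.2 m.

15.2 m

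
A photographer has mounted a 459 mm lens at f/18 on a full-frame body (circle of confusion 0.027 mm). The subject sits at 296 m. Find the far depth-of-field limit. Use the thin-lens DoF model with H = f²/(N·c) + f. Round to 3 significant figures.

930 m

Hyperfocal distance H = f²/(N·c) + f = 459²/(18 × 0.027) + 459 = 210681/0.486 + 459 ≈ 433959.0 mm ≈ 434.0 m.
Far limit Df = s·(H − f)/(H − s) = 296000 × (433959.0 − 459) / (433959.0 − 296000) = 296000 × 433500.0 / 137959.0 ≈ 930102 mm ≈ 930 m.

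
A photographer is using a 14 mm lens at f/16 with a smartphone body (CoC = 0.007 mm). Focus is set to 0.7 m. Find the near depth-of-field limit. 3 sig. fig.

0.503 m

Hyperfocal distance H = f²/(N·c) + f = 14²/(16 × 0.007) + 14 = 196/0.112 + 14 ≈ 1764.0 mm ≈ 1.764 m.
Near limit Dn = s·(H − f)/(H + s − 2f) = 700 × (1764.0 − 14) / (1764.0 + 700 − 2 × 14) = 700 × 1750.0 / 2436.0 ≈ 502.87 mm ≈ 0.503 m.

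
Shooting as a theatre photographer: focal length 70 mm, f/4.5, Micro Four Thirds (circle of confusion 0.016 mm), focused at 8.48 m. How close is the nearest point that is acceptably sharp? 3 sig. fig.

Hyperfocal distance H = f²/(N·c) + f = 70²/(4.5 × 0.016) + 70 = 4900/0.072 + 70 ≈ 68125.6 mm ≈ 68.13 m.
Near limit Dn = s·(H − f)/(H + s − 2f) = 8480 × (68125.6 − 70) / (68125.6 + 8480 − 2 × 70) = 8480 × 68055.6 / 76465.6 ≈ 7547.3 mm ≈ 7.55 m.

7.55 m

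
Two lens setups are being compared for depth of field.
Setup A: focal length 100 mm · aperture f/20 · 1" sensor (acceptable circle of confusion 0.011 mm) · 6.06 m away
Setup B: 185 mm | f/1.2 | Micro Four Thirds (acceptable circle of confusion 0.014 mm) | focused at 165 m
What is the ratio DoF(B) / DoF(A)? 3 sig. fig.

16.6

Setup A: H = 100²/(20×0.011) + 100 ≈ 45554.5 mm; DoF = Df − Dn = 6974.5 − 5357.5 ≈ 1617.0 mm.
Setup B: H = 185²/(1.2×0.014) + 185 ≈ 2037387.4 mm; DoF = Df − Dn = 179524 − 152650 ≈ 26874 mm.
Ratio = 26874 / 1617.0 ≈ 16.6.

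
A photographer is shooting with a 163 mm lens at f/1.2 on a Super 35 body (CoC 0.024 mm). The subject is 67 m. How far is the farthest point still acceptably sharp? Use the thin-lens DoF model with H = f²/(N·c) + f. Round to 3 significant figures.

Hyperfocal distance H = f²/(N·c) + f = 163²/(1.2 × 0.024) + 163 = 26569/0.0288 + 163 ≈ 922697.7 mm ≈ 922.7 m.
Far limit Df = s·(H − f)/(H − s) = 67000 × (922697.7 − 163) / (922697.7 − 67000) = 67000 × 922534.7 / 855697.7 ≈ 72233 mm ≈ 72.2 m.

72.2 m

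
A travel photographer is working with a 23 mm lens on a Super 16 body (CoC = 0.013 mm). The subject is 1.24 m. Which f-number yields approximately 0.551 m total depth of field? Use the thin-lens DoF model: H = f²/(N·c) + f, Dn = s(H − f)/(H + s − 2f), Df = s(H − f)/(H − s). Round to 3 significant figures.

Write h = H − f = f²/(N·c). The thin-lens limits are Dn = s·h/(h + (s−f)) and Df = s·h/(h − (s−f)), so DoF = Df − Dn = 2·s·(s−f)·h / (h² − (s−f)²).
That is a quadratic in h: DoF·h² − 2·s·(s−f)·h − DoF·(s−f)² = 0 ⇒ h = (s−f)·(s + √(s² + DoF²)) / DoF = 1217 × (1240 + √(1240² + 551²)) / 551 = 1217 × (1240 + 1356.91) / 551 ≈ 5735.8 mm.
Then N = f²/(c·h) = 23² / (0.013 × 5735.8) = 529 / 74.566 ≈ 7.09.

f/7.09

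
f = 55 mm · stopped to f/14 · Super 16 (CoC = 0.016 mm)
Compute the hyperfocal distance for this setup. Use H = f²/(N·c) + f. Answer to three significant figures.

Hyperfocal distance H = f²/(N·c) + f = 55²/(14 × 0.016) + 55 = 3025/0.224 + 55 ≈ 13559.5 mm ≈ 13.6 m.

13.6 m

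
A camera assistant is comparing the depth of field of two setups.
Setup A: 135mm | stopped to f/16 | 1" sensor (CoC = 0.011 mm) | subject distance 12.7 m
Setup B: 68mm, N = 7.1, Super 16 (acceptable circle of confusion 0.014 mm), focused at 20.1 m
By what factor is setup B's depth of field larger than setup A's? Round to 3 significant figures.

Setup A: H = 135²/(16×0.011) + 135 ≈ 103686.1 mm; DoF = Df − Dn = 14453.8 − 11325.7 ≈ 3128.1 mm.
Setup B: H = 68²/(7.1×0.014) + 68 ≈ 46587.1 mm; DoF = Df − Dn = 35301 − 14050 ≈ 21251 mm.
Ratio = 21251 / 3128.1 ≈ 6.79.

6.79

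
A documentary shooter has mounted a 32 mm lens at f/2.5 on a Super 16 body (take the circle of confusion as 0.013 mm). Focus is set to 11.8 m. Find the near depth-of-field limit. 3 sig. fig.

Hyperfocal distance H = f²/(N·c) + f = 32²/(2.5 × 0.013) + 32 = 1024/0.0325 + 32 ≈ 31539.7 mm ≈ 31.54 m.
Near limit Dn = s·(H − f)/(H + s − 2f) = 11800 × (31539.7 − 32) / (31539.7 + 11800 − 2 × 32) = 11800 × 31507.7 / 43275.7 ≈ 8591.2 mm ≈ 8.59 m.

8.59 m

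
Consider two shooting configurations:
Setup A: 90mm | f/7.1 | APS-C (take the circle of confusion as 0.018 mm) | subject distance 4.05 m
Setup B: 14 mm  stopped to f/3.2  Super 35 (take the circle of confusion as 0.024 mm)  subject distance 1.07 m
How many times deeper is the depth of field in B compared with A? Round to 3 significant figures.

2.10

Setup A: H = 90²/(7.1×0.018) + 90 ≈ 63470.3 mm; DoF = Df − Dn = 4319.91 − 3811.84 ≈ 508.07 mm.
Setup B: H = 14²/(3.2×0.024) + 14 ≈ 2566.1 mm; DoF = Df − Dn = 1825.3 − 756.8 ≈ 1068.5 mm.
Ratio = 1068.5 / 508.07 ≈ 2.10.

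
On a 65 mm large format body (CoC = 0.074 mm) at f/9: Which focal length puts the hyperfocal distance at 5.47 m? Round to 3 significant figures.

60.0 mm

From H = f²/(N·c) + f, with f ≪ H: f ≈ √(H·N·c) = √(5470 × 9 × 0.074) = √3643.0 ≈ 60.36 mm.
Exact: f² + N·c·f − N·c·H = 0 ⇒ f = (−N·c + √((N·c)² + 4·N·c·H))/2 = (−0.666 + √14573)/2 ≈ 60.025 mm ≈ 60.0 mm.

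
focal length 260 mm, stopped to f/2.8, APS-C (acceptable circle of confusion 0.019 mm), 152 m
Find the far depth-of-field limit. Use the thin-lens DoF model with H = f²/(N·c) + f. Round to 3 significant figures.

Hyperfocal distance H = f²/(N·c) + f = 260²/(2.8 × 0.019) + 260 = 67600/0.0532 + 260 ≈ 1270936.7 mm ≈ 1271 m.
Far limit Df = s·(H − f)/(H − s) = 152000 × (1270936.7 − 260) / (1270936.7 − 152000) = 152000 × 1270676.7 / 1118936.7 ≈ 172613 mm ≈ 173 m.

173 m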